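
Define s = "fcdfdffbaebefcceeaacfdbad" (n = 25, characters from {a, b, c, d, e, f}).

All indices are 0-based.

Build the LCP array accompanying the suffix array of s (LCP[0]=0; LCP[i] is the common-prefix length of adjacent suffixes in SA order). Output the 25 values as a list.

[0, 1, 1, 1, 0, 2, 1, 0, 1, 1, 1, 0, 1, 1, 2, 0, 1, 1, 1, 0, 1, 2, 1, 2, 1]

rank | idx | suffix
   0 |  17 | aacfdbad
   1 |  18 | acfdbad
   2 |  23 | ad
   3 |   8 | aebefcceeaacfdbad
   4 |  22 | bad
   5 |   7 | baebefcceeaacfdbad
   6 |  10 | befcceeaacfdbad
   7 |  13 | cceeaacfdbad
   8 |   1 | cdfdffbaebefcceeaacfdbad
   9 |  14 | ceeaacfdbad
  10 |  19 | cfdbad
  11 |  24 | d
  12 |  21 | dbad
  13 |   2 | dfdffbaebefcceeaacfdbad
  14 |   4 | dffbaebefcceeaacfdbad
  15 |  16 | eaacfdbad
  16 |   9 | ebefcceeaacfdbad
  17 |  15 | eeaacfdbad
  18 |  11 | efcceeaacfdbad
  19 |   6 | fbaebefcceeaacfdbad
  20 |  12 | fcceeaacfdbad
  21 |   0 | fcdfdffbaebefcceeaacfdbad
  22 |  20 | fdbad
  23 |   3 | fdffbaebefcceeaacfdbad
  24 |   5 | ffbaebefcceeaacfdbad

SA = [17, 18, 23, 8, 22, 7, 10, 13, 1, 14, 19, 24, 21, 2, 4, 16, 9, 15, 11, 6, 12, 0, 20, 3, 5]
rank  pair      lcp
   1  s[17:],s[18:]  1  'a'
   2  s[18:],s[23:]  1  'a'
   3  s[23:],s[8:]  1  'a'
   4  s[8:],s[22:]  0  ''
   5  s[22:],s[7:]  2  'ba'
   6  s[7:],s[10:]  1  'b'
   7  s[10:],s[13:]  0  ''
   8  s[13:],s[1:]  1  'c'
   9  s[1:],s[14:]  1  'c'
  10  s[14:],s[19:]  1  'c'
  11  s[19:],s[24:]  0  ''
  12  s[24:],s[21:]  1  'd'
  13  s[21:],s[2:]  1  'd'
  14  s[2:],s[4:]  2  'df'
  15  s[4:],s[16:]  0  ''
  16  s[16:],s[9:]  1  'e'
  17  s[9:],s[15:]  1  'e'
  18  s[15:],s[11:]  1  'e'
  19  s[11:],s[6:]  0  ''
  20  s[6:],s[12:]  1  'f'
  21  s[12:],s[0:]  2  'fc'
  22  s[0:],s[20:]  1  'f'
  23  s[20:],s[3:]  2  'fd'
  24  s[3:],s[5:]  1  'f'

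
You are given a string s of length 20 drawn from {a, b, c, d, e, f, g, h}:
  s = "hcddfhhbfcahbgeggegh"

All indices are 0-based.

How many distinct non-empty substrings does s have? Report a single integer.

194

rank | idx | suffix
   0 |  10 | ahbgeggegh
   1 |   7 | bfcahbgeggegh
   2 |  12 | bgeggegh
   3 |   9 | cahbgeggegh
   4 |   1 | cddfhhbfcahbgeggegh
   5 |   2 | ddfhhbfcahbgeggegh
   6 |   3 | dfhhbfcahbgeggegh
   7 |  14 | eggegh
   8 |  17 | egh
   9 |   8 | fcahbgeggegh
  10 |   4 | fhhbfcahbgeggegh
  11 |  13 | geggegh
  12 |  16 | gegh
  13 |  15 | ggegh
  14 |  18 | gh
  15 |  19 | h
  16 |   6 | hbfcahbgeggegh
  17 |  11 | hbgeggegh
  18 |   0 | hcddfhhbfcahbgeggegh
  19 |   5 | hhbfcahbgeggegh

SA = [10, 7, 12, 9, 1, 2, 3, 14, 17, 8, 4, 13, 16, 15, 18, 19, 6, 11, 0, 5]
rank  pair      lcp
   1  s[10:],s[7:]  0  ''
   2  s[7:],s[12:]  1  'b'
   3  s[12:],s[9:]  0  ''
   4  s[9:],s[1:]  1  'c'
   5  s[1:],s[2:]  0  ''
   6  s[2:],s[3:]  1  'd'
   7  s[3:],s[14:]  0  ''
   8  s[14:],s[17:]  2  'eg'
   9  s[17:],s[8:]  0  ''
  10  s[8:],s[4:]  1  'f'
  11  s[4:],s[13:]  0  ''
  12  s[13:],s[16:]  3  'geg'
  13  s[16:],s[15:]  1  'g'
  14  s[15:],s[18:]  1  'g'
  15  s[18:],s[19:]  0  ''
  16  s[19:],s[6:]  1  'h'
  17  s[6:],s[11:]  2  'hb'
  18  s[11:],s[0:]  1  'h'
  19  s[0:],s[5:]  1  'h'

n(n+1)/2 = 20·21/2 = 210
Σ LCP = 0 + 0 + 1 + 0 + 1 + 0 + 1 + 0 + 2 + 0 + 1 + 0 + 3 + 1 + 1 + 0 + 1 + 2 + 1 + 1 = 16
distinct = 210 − 16 = 194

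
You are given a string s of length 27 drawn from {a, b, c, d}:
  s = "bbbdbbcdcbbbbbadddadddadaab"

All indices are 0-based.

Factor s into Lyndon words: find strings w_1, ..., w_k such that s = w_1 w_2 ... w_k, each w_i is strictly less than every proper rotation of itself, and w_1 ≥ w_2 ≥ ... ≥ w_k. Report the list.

emit factor 1: 'bbbdbbcdc' (i=0, period=9)
emit factor 2: 'b' (i=9, period=1)
emit factor 3: 'b' (i=10, period=1)
emit factor 4: 'b' (i=11, period=1)
emit factor 5: 'b' (i=12, period=1)
emit factor 6: 'b' (i=13, period=1)
emit factor 7: 'addd' (i=14, period=4)
emit factor 8: 'addd' (i=18, period=4)
emit factor 9: 'ad' (i=22, period=2)
emit factor 10: 'aab' (i=24, period=3)

["bbbdbbcdc", "b", "b", "b", "b", "b", "addd", "addd", "ad", "aab"]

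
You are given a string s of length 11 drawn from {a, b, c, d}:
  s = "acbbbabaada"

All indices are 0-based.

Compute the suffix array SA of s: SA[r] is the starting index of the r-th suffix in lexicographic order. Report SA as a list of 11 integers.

[10, 7, 5, 0, 8, 6, 4, 3, 2, 1, 9]

rank | idx | suffix
   0 |  10 | a
   1 |   7 | aada
   2 |   5 | abaada
   3 |   0 | acbbbabaada
   4 |   8 | ada
   5 |   6 | baada
   6 |   4 | babaada
   7 |   3 | bbabaada
   8 |   2 | bbbabaada
   9 |   1 | cbbbabaada
  10 |   9 | da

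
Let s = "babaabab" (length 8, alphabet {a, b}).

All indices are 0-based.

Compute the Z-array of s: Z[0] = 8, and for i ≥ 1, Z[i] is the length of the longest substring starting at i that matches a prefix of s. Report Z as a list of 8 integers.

Z[0]=8
i=1: fresh scan; Z[1]=0
i=2: fresh scan; Z[2]=2 grow→box=[2,4)
i=3: min(r-i=1, Z[1]=0)=0; Z[3]=0
i=4: fresh scan; Z[4]=0
i=5: fresh scan; Z[5]=3 grow→box=[5,8)
i=6: min(r-i=2, Z[1]=0)=0; Z[6]=0
i=7: min(r-i=1, Z[2]=2)=1; Z[7]=1

[8, 0, 2, 0, 0, 3, 0, 1]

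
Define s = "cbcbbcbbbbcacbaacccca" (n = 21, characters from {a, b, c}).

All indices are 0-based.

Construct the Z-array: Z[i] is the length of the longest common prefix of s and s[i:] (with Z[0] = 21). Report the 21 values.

[21, 0, 2, 0, 0, 2, 0, 0, 0, 0, 1, 0, 2, 0, 0, 0, 1, 1, 1, 1, 0]

Z[0]=21
i=1: outside box; Z[1]=0
i=2: outside box; Z[2]=2 extend→box=[2,4)
i=3: min(r-i=1, Z[1]=0)=0; Z[3]=0
i=4: outside box; Z[4]=0
i=5: outside box; Z[5]=2 extend→box=[5,7)
i=6: min(r-i=1, Z[1]=0)=0; Z[6]=0
i=7: outside box; Z[7]=0
i=8: outside box; Z[8]=0
i=9: outside box; Z[9]=0
i=10: outside box; Z[10]=1 extend→box=[10,11)
i=11: outside box; Z[11]=0
i=12: outside box; Z[12]=2 extend→box=[12,14)
i=13: min(r-i=1, Z[1]=0)=0; Z[13]=0
i=14: outside box; Z[14]=0
i=15: outside box; Z[15]=0
i=16: outside box; Z[16]=1 extend→box=[16,17)
i=17: outside box; Z[17]=1 extend→box=[17,18)
i=18: outside box; Z[18]=1 extend→box=[18,19)
i=19: outside box; Z[19]=1 extend→box=[19,20)
i=20: outside box; Z[20]=0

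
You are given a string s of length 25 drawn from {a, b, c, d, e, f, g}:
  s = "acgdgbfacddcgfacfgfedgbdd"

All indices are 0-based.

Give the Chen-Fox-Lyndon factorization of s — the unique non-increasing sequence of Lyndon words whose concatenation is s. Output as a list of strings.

["acgdgbf", "acddcgfacfgfedgbdd"]

emit factor 1: 'acgdgbf' (i=0, period=7)
emit factor 2: 'acddcgfacfgfedgbdd' (i=7, period=18)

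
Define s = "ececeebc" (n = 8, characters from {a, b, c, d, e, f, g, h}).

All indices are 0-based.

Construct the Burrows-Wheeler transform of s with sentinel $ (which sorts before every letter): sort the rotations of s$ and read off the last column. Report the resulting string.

rank  rotation   last
    0  $ececeebc  c
    1  bc$ececee  e
    2  c$ececeeb  b
    3  ceceebc$e  e
    4  ceebc$ece  e
    5  ebc$ecece  e
    6  ececeebc$  $
    7  eceebc$ec  c
    8  eebc$ecec  c

cebeee$cc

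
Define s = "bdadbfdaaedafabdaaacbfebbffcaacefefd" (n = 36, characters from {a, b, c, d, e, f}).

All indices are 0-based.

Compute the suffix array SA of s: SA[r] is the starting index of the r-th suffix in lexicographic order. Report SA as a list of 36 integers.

rank | idx | suffix
   0 |  16 | aaacbfebbffcaacefefd
   1 |  17 | aacbfebbffcaacefefd
   2 |  28 | aacefefd
   3 |   7 | aaedafabdaaacbfebbffcaacefefd
   4 |  13 | abdaaacbfebbffcaacefefd
   5 |  18 | acbfebbffcaacefefd
   6 |  29 | acefefd
   7 |   2 | adbfdaaedafabdaaacbfebbffcaacefefd
   8 |   8 | aedafabdaaacbfebbffcaacefefd
   9 |  11 | afabdaaacbfebbffcaacefefd
  10 |  23 | bbffcaacefefd
  11 |  14 | bdaaacbfebbffcaacefefd
  12 |   0 | bdadbfdaaedafabdaaacbfebbffcaacefefd
  13 |   4 | bfdaaedafabdaaacbfebbffcaacefefd
  14 |  20 | bfebbffcaacefefd
  15 |  24 | bffcaacefefd
  16 |  27 | caacefefd
  17 |  19 | cbfebbffcaacefefd
  18 |  30 | cefefd
  19 |  35 | d
  20 |  15 | daaacbfebbffcaacefefd
  21 |   6 | daaedafabdaaacbfebbffcaacefefd
  22 |   1 | dadbfdaaedafabdaaacbfebbffcaacefefd
  23 |  10 | dafabdaaacbfebbffcaacefefd
  24 |   3 | dbfdaaedafabdaaacbfebbffcaacefefd
  25 |  22 | ebbffcaacefefd
  26 |   9 | edafabdaaacbfebbffcaacefefd
  27 |  33 | efd
  28 |  31 | efefd
  29 |  12 | fabdaaacbfebbffcaacefefd
  30 |  26 | fcaacefefd
  31 |  34 | fd
  32 |   5 | fdaaedafabdaaacbfebbffcaacefefd
  33 |  21 | febbffcaacefefd
  34 |  32 | fefd
  35 |  25 | ffcaacefefd

[16, 17, 28, 7, 13, 18, 29, 2, 8, 11, 23, 14, 0, 4, 20, 24, 27, 19, 30, 35, 15, 6, 1, 10, 3, 22, 9, 33, 31, 12, 26, 34, 5, 21, 32, 25]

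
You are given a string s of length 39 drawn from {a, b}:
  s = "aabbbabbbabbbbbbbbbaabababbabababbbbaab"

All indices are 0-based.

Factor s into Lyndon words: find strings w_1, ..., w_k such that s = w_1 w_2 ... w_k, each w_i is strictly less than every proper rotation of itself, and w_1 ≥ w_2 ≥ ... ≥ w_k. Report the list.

["aabbbabbbabbbbbbbbb", "aabababbabababbbb", "aab"]

emit factor 1: 'aabbbabbbabbbbbbbbb' (i=0, period=19)
emit factor 2: 'aabababbabababbbb' (i=19, period=17)
emit factor 3: 'aab' (i=36, period=3)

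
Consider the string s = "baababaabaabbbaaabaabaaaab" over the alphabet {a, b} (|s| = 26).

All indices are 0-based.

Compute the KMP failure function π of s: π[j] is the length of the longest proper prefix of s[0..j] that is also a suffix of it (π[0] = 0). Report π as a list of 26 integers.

[0, 0, 0, 1, 2, 1, 2, 3, 4, 5, 3, 4, 1, 1, 2, 3, 0, 1, 2, 3, 4, 5, 3, 0, 0, 1]

π[0] = 0
j=1 s[j]='a': π[1]=0 (border '')
j=2 s[j]='a': π[2]=0 (border '')
j=3 s[j]='b': π[3]=1 (border 'b')
j=4 s[j]='a': π[4]=2 (border 'ba')
j=5 s[j]='b': k: 2→0; π[5]=1 (border 'b')
j=6 s[j]='a': π[6]=2 (border 'ba')
j=7 s[j]='a': π[7]=3 (border 'baa')
j=8 s[j]='b': π[8]=4 (border 'baab')
j=9 s[j]='a': π[9]=5 (border 'baaba')
j=10 s[j]='a': k: 5→2; π[10]=3 (border 'baa')
j=11 s[j]='b': π[11]=4 (border 'baab')
j=12 s[j]='b': k: 4→1→0; π[12]=1 (border 'b')
j=13 s[j]='b': k: 1→0; π[13]=1 (border 'b')
j=14 s[j]='a': π[14]=2 (border 'ba')
j=15 s[j]='a': π[15]=3 (border 'baa')
j=16 s[j]='a': k: 3→0; π[16]=0 (border '')
j=17 s[j]='b': π[17]=1 (border 'b')
j=18 s[j]='a': π[18]=2 (border 'ba')
j=19 s[j]='a': π[19]=3 (border 'baa')
j=20 s[j]='b': π[20]=4 (border 'baab')
j=21 s[j]='a': π[21]=5 (border 'baaba')
j=22 s[j]='a': k: 5→2; π[22]=3 (border 'baa')
j=23 s[j]='a': k: 3→0; π[23]=0 (border '')
j=24 s[j]='a': π[24]=0 (border '')
j=25 s[j]='b': π[25]=1 (border 'b')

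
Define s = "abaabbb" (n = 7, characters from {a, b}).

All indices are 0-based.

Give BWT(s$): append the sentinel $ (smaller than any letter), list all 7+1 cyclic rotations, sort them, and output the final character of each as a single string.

rank  rotation  last
    0  $abaabbb  b
    1  aabbb$ab  b
    2  abaabbb$  $
    3  abbb$aba  a
    4  b$abaabb  b
    5  baabbb$a  a
    6  bb$abaab  b
    7  bbb$abaa  a

bb$ababa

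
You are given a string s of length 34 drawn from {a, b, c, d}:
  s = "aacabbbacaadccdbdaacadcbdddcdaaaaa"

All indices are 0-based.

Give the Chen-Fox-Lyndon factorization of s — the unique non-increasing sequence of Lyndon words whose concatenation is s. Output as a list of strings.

emit factor 1: 'aacabbbacaadccdbdaacadcbdddcd' (i=0, period=29)
emit factor 2: 'a' (i=29, period=1)
emit factor 3: 'a' (i=30, period=1)
emit factor 4: 'a' (i=31, period=1)
emit factor 5: 'a' (i=32, period=1)
emit factor 6: 'a' (i=33, period=1)

["aacabbbacaadccdbdaacadcbdddcd", "a", "a", "a", "a", "a"]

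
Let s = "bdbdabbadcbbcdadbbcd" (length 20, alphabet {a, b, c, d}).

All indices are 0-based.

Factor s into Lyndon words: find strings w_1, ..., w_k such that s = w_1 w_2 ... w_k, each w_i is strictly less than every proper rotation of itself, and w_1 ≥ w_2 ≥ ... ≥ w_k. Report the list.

emit factor 1: 'bd' (i=0, period=2)
emit factor 2: 'bd' (i=2, period=2)
emit factor 3: 'abbadcbbcdadbbcd' (i=4, period=16)

["bd", "bd", "abbadcbbcdadbbcd"]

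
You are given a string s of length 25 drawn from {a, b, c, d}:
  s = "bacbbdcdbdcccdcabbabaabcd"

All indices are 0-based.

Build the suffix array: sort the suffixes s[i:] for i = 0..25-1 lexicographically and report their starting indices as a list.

[20, 18, 15, 21, 1, 19, 17, 0, 16, 3, 22, 8, 4, 14, 2, 10, 11, 23, 6, 12, 24, 7, 13, 9, 5]

rank→(start, suffix):
  0 → (20, 'aabcd')
  1 → (18, 'abaabcd')
  2 → (15, 'abbabaabcd')
  3 → (21, 'abcd')
  4 → (1, 'acbbdcdbdcccdcabbabaabcd')
  5 → (19, 'baabcd')
  6 → (17, 'babaabcd')
  7 → (0, 'bacbbdcdbdcccdcabbabaabcd')
  8 → (16, 'bbabaabcd')
  9 → (3, 'bbdcdbdcccdcabbabaabcd')
  10 → (22, 'bcd')
  11 → (8, 'bdcccdcabbabaabcd')
  12 → (4, 'bdcdbdcccdcabbabaabcd')
  13 → (14, 'cabbabaabcd')
  14 → (2, 'cbbdcdbdcccdcabbabaabcd')
  15 → (10, 'cccdcabbabaabcd')
  16 → (11, 'ccdcabbabaabcd')
  17 → (23, 'cd')
  18 → (6, 'cdbdcccdcabbabaabcd')
  19 → (12, 'cdcabbabaabcd')
  20 → (24, 'd')
  21 → (7, 'dbdcccdcabbabaabcd')
  22 → (13, 'dcabbabaabcd')
  23 → (9, 'dcccdcabbabaabcd')
  24 → (5, 'dcdbdcccdcabbabaabcd')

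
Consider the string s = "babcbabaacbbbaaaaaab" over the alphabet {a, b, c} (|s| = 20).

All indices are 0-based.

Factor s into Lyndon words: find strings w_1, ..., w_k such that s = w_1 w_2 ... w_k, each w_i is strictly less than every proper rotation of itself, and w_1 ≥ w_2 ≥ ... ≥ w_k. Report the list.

["b", "abcb", "ab", "aacbbb", "aaaaaab"]

emit factor 1: 'b' (i=0, period=1)
emit factor 2: 'abcb' (i=1, period=4)
emit factor 3: 'ab' (i=5, period=2)
emit factor 4: 'aacbbb' (i=7, period=6)
emit factor 5: 'aaaaaab' (i=13, period=7)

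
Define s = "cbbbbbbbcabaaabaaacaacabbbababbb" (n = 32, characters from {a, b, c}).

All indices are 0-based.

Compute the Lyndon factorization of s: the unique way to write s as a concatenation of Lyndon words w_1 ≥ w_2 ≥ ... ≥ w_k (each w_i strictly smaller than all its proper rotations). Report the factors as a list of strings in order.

emit factor 1: 'c' (i=0, period=1)
emit factor 2: 'bbbbbbbc' (i=1, period=8)
emit factor 3: 'ab' (i=9, period=2)
emit factor 4: 'aaabaaacaacabbbababbb' (i=11, period=21)

["c", "bbbbbbbc", "ab", "aaabaaacaacabbbababbb"]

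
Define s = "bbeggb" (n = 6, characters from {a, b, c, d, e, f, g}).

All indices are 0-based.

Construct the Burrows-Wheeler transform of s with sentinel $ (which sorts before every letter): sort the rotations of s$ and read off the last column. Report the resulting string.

rank  rotation last
    0  $bbeggb  b
    1  b$bbegg  g
    2  bbeggb$  $
    3  beggb$b  b
    4  eggb$bb  b
    5  gb$bbeg  g
    6  ggb$bbe  e

bg$bbge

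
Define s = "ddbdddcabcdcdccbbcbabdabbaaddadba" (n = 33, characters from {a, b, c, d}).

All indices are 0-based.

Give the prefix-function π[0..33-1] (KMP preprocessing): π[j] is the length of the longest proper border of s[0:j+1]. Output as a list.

π[0] = 0
j=1 s[j]='d': π[1]=1 (border 'd')
j=2 s[j]='b': k: 1→0; π[2]=0 (border '')
j=3 s[j]='d': π[3]=1 (border 'd')
j=4 s[j]='d': π[4]=2 (border 'dd')
j=5 s[j]='d': k: 2→1; π[5]=2 (border 'dd')
j=6 s[j]='c': k: 2→1→0; π[6]=0 (border '')
j=7 s[j]='a': π[7]=0 (border '')
j=8 s[j]='b': π[8]=0 (border '')
j=9 s[j]='c': π[9]=0 (border '')
j=10 s[j]='d': π[10]=1 (border 'd')
j=11 s[j]='c': k: 1→0; π[11]=0 (border '')
j=12 s[j]='d': π[12]=1 (border 'd')
j=13 s[j]='c': k: 1→0; π[13]=0 (border '')
j=14 s[j]='c': π[14]=0 (border '')
j=15 s[j]='b': π[15]=0 (border '')
j=16 s[j]='b': π[16]=0 (border '')
j=17 s[j]='c': π[17]=0 (border '')
j=18 s[j]='b': π[18]=0 (border '')
j=19 s[j]='a': π[19]=0 (border '')
j=20 s[j]='b': π[20]=0 (border '')
j=21 s[j]='d': π[21]=1 (border 'd')
j=22 s[j]='a': k: 1→0; π[22]=0 (border '')
j=23 s[j]='b': π[23]=0 (border '')
j=24 s[j]='b': π[24]=0 (border '')
j=25 s[j]='a': π[25]=0 (border '')
j=26 s[j]='a': π[26]=0 (border '')
j=27 s[j]='d': π[27]=1 (border 'd')
j=28 s[j]='d': π[28]=2 (border 'dd')
j=29 s[j]='a': k: 2→1→0; π[29]=0 (border '')
j=30 s[j]='d': π[30]=1 (border 'd')
j=31 s[j]='b': k: 1→0; π[31]=0 (border '')
j=32 s[j]='a': π[32]=0 (border '')

[0, 1, 0, 1, 2, 2, 0, 0, 0, 0, 1, 0, 1, 0, 0, 0, 0, 0, 0, 0, 0, 1, 0, 0, 0, 0, 0, 1, 2, 0, 1, 0, 0]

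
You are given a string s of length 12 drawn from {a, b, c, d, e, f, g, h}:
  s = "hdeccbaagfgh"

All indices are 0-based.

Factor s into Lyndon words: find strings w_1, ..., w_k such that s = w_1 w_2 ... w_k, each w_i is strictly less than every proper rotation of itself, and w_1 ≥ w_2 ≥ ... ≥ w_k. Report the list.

emit factor 1: 'h' (i=0, period=1)
emit factor 2: 'de' (i=1, period=2)
emit factor 3: 'c' (i=3, period=1)
emit factor 4: 'c' (i=4, period=1)
emit factor 5: 'b' (i=5, period=1)
emit factor 6: 'aagfgh' (i=6, period=6)

["h", "de", "c", "c", "b", "aagfgh"]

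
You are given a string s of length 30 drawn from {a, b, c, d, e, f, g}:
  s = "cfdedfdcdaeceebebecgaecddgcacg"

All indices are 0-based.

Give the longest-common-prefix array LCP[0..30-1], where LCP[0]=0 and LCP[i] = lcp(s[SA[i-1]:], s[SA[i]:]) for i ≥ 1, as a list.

[0, 1, 3, 0, 2, 0, 1, 2, 1, 1, 1, 2, 0, 1, 1, 1, 1, 1, 0, 3, 1, 2, 2, 1, 1, 0, 2, 0, 1, 1]

rank→(start, suffix):
  0 → (27, 'acg')
  1 → (20, 'aecddgcacg')
  2 → (9, 'aeceebebecgaecddgcacg')
  3 → (14, 'bebecgaecddgcacg')
  4 → (16, 'becgaecddgcacg')
  5 → (26, 'cacg')
  6 → (7, 'cdaeceebebecgaecddgcacg')
  7 → (22, 'cddgcacg')
  8 → (11, 'ceebebecgaecddgcacg')
  9 → (0, 'cfdedfdcdaeceebebecgaecddgcacg')
  10 → (28, 'cg')
  11 → (18, 'cgaecddgcacg')
  12 → (8, 'daeceebebecgaecddgcacg')
  13 → (6, 'dcdaeceebebecgaecddgcacg')
  14 → (23, 'ddgcacg')
  15 → (2, 'dedfdcdaeceebebecgaecddgcacg')
  16 → (4, 'dfdcdaeceebebecgaecddgcacg')
  17 → (24, 'dgcacg')
  18 → (13, 'ebebecgaecddgcacg')
  19 → (15, 'ebecgaecddgcacg')
  20 → (21, 'ecddgcacg')
  21 → (10, 'eceebebecgaecddgcacg')
  22 → (17, 'ecgaecddgcacg')
  23 → (3, 'edfdcdaeceebebecgaecddgcacg')
  24 → (12, 'eebebecgaecddgcacg')
  25 → (5, 'fdcdaeceebebecgaecddgcacg')
  26 → (1, 'fdedfdcdaeceebebecgaecddgcacg')
  27 → (29, 'g')
  28 → (19, 'gaecddgcacg')
  29 → (25, 'gcacg')

SA = [27, 20, 9, 14, 16, 26, 7, 22, 11, 0, 28, 18, 8, 6, 23, 2, 4, 24, 13, 15, 21, 10, 17, 3, 12, 5, 1, 29, 19, 25]
i: (SA[i-1],SA[i]) lcp shared
  1: (27,20) 1 'a'
  2: (20,9) 3 'aec'
  3: (9,14) 0 ''
  4: (14,16) 2 'be'
  5: (16,26) 0 ''
  6: (26,7) 1 'c'
  7: (7,22) 2 'cd'
  8: (22,11) 1 'c'
  9: (11,0) 1 'c'
  10: (0,28) 1 'c'
  11: (28,18) 2 'cg'
  12: (18,8) 0 ''
  13: (8,6) 1 'd'
  14: (6,23) 1 'd'
  15: (23,2) 1 'd'
  16: (2,4) 1 'd'
  17: (4,24) 1 'd'
  18: (24,13) 0 ''
  19: (13,15) 3 'ebe'
  20: (15,21) 1 'e'
  21: (21,10) 2 'ec'
  22: (10,17) 2 'ec'
  23: (17,3) 1 'e'
  24: (3,12) 1 'e'
  25: (12,5) 0 ''
  26: (5,1) 2 'fd'
  27: (1,29) 0 ''
  28: (29,19) 1 'g'
  29: (19,25) 1 'g'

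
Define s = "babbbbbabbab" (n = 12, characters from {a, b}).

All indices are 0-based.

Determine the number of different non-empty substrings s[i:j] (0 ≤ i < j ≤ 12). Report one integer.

51

rank | idx | suffix
   0 |  10 | ab
   1 |   7 | abbab
   2 |   1 | abbbbbabbab
   3 |  11 | b
   4 |   9 | bab
   5 |   6 | babbab
   6 |   0 | babbbbbabbab
   7 |   8 | bbab
   8 |   5 | bbabbab
   9 |   4 | bbbabbab
  10 |   3 | bbbbabbab
  11 |   2 | bbbbbabbab

SA = [10, 7, 1, 11, 9, 6, 0, 8, 5, 4, 3, 2]
rank  pair      lcp
   1  s[10:],s[7:]  2  'ab'
   2  s[7:],s[1:]  3  'abb'
   3  s[1:],s[11:]  0  ''
   4  s[11:],s[9:]  1  'b'
   5  s[9:],s[6:]  3  'bab'
   6  s[6:],s[0:]  4  'babb'
   7  s[0:],s[8:]  1  'b'
   8  s[8:],s[5:]  4  'bbab'
   9  s[5:],s[4:]  2  'bb'
  10  s[4:],s[3:]  3  'bbb'
  11  s[3:],s[2:]  4  'bbbb'

n(n+1)/2 = 12·13/2 = 78
Σ LCP = 0 + 2 + 3 + 0 + 1 + 3 + 4 + 1 + 4 + 2 + 3 + 4 = 27
distinct = 78 − 27 = 51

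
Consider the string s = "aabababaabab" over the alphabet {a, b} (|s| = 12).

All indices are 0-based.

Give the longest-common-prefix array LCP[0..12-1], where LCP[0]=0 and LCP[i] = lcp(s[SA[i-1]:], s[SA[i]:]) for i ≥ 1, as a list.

rank→(start, suffix):
  0 → (7, 'aabab')
  1 → (0, 'aabababaabab')
  2 → (10, 'ab')
  3 → (5, 'abaabab')
  4 → (8, 'abab')
  5 → (3, 'ababaabab')
  6 → (1, 'abababaabab')
  7 → (11, 'b')
  8 → (6, 'baabab')
  9 → (9, 'bab')
  10 → (4, 'babaabab')
  11 → (2, 'bababaabab')

SA = [7, 0, 10, 5, 8, 3, 1, 11, 6, 9, 4, 2]
i: (SA[i-1],SA[i]) lcp shared
  1: (7,0) 5 'aabab'
  2: (0,10) 1 'a'
  3: (10,5) 2 'ab'
  4: (5,8) 3 'aba'
  5: (8,3) 4 'abab'
  6: (3,1) 5 'ababa'
  7: (1,11) 0 ''
  8: (11,6) 1 'b'
  9: (6,9) 2 'ba'
  10: (9,4) 3 'bab'
  11: (4,2) 4 'baba'

[0, 5, 1, 2, 3, 4, 5, 0, 1, 2, 3, 4]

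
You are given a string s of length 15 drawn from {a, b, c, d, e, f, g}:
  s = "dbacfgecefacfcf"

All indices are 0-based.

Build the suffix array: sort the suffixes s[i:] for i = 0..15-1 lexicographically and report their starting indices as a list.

rank→(start, suffix):
  0 → (10, 'acfcf')
  1 → (2, 'acfgecefacfcf')
  2 → (1, 'bacfgecefacfcf')
  3 → (7, 'cefacfcf')
  4 → (13, 'cf')
  5 → (11, 'cfcf')
  6 → (3, 'cfgecefacfcf')
  7 → (0, 'dbacfgecefacfcf')
  8 → (6, 'ecefacfcf')
  9 → (8, 'efacfcf')
  10 → (14, 'f')
  11 → (9, 'facfcf')
  12 → (12, 'fcf')
  13 → (4, 'fgecefacfcf')
  14 → (5, 'gecefacfcf')

[10, 2, 1, 7, 13, 11, 3, 0, 6, 8, 14, 9, 12, 4, 5]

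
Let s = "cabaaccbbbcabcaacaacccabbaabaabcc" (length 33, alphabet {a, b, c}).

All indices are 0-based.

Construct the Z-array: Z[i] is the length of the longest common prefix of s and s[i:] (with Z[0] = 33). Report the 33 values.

Z[0]=33
i=1: i≥r, start 0; Z[1]=0
i=2: i≥r, start 0; Z[2]=0
i=3: i≥r, start 0; Z[3]=0
i=4: i≥r, start 0; Z[4]=0
i=5: i≥r, start 0; Z[5]=1 grow→box=[5,6)
i=6: i≥r, start 0; Z[6]=1 grow→box=[6,7)
i=7: i≥r, start 0; Z[7]=0
i=8: i≥r, start 0; Z[8]=0
i=9: i≥r, start 0; Z[9]=0
i=10: i≥r, start 0; Z[10]=3 grow→box=[10,13)
i=11: min(r-i=2, Z[1]=0)=0; Z[11]=0
i=12: min(r-i=1, Z[2]=0)=0; Z[12]=0
i=13: i≥r, start 0; Z[13]=2 grow→box=[13,15)
i=14: min(r-i=1, Z[1]=0)=0; Z[14]=0
i=15: i≥r, start 0; Z[15]=0
i=16: i≥r, start 0; Z[16]=2 grow→box=[16,18)
i=17: min(r-i=1, Z[1]=0)=0; Z[17]=0
i=18: i≥r, start 0; Z[18]=0
i=19: i≥r, start 0; Z[19]=1 grow→box=[19,20)
i=20: i≥r, start 0; Z[20]=1 grow→box=[20,21)
i=21: i≥r, start 0; Z[21]=3 grow→box=[21,24)
i=22: min(r-i=2, Z[1]=0)=0; Z[22]=0
i=23: min(r-i=1, Z[2]=0)=0; Z[23]=0
i=24: i≥r, start 0; Z[24]=0
i=25: i≥r, start 0; Z[25]=0
i=26: i≥r, start 0; Z[26]=0
i=27: i≥r, start 0; Z[27]=0
i=28: i≥r, start 0; Z[28]=0
i=29: i≥r, start 0; Z[29]=0
i=30: i≥r, start 0; Z[30]=0
i=31: i≥r, start 0; Z[31]=1 grow→box=[31,32)
i=32: i≥r, start 0; Z[32]=1 grow→box=[32,33)

[33, 0, 0, 0, 0, 1, 1, 0, 0, 0, 3, 0, 0, 2, 0, 0, 2, 0, 0, 1, 1, 3, 0, 0, 0, 0, 0, 0, 0, 0, 0, 1, 1]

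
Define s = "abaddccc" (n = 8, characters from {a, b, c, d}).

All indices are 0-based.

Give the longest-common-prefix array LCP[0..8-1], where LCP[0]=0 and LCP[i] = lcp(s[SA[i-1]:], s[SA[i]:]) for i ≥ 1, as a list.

[0, 1, 0, 0, 1, 2, 0, 1]

rank→(start, suffix):
  0 → (0, 'abaddccc')
  1 → (2, 'addccc')
  2 → (1, 'baddccc')
  3 → (7, 'c')
  4 → (6, 'cc')
  5 → (5, 'ccc')
  6 → (4, 'dccc')
  7 → (3, 'ddccc')

SA = [0, 2, 1, 7, 6, 5, 4, 3]
rank  pair      lcp
   1  s[0:],s[2:]  1  'a'
   2  s[2:],s[1:]  0  ''
   3  s[1:],s[7:]  0  ''
   4  s[7:],s[6:]  1  'c'
   5  s[6:],s[5:]  2  'cc'
   6  s[5:],s[4:]  0  ''
   7  s[4:],s[3:]  1  'd'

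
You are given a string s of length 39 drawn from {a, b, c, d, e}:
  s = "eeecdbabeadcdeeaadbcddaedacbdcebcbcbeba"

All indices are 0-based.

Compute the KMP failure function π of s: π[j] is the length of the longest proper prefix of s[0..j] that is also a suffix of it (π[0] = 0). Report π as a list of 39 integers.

π[0] = 0
j=1 s[j]='e': π[1]=1 (border 'e')
j=2 s[j]='e': π[2]=2 (border 'ee')
j=3 s[j]='c': k: 2→1→0; π[3]=0 (border '')
j=4 s[j]='d': π[4]=0 (border '')
j=5 s[j]='b': π[5]=0 (border '')
j=6 s[j]='a': π[6]=0 (border '')
j=7 s[j]='b': π[7]=0 (border '')
j=8 s[j]='e': π[8]=1 (border 'e')
j=9 s[j]='a': k: 1→0; π[9]=0 (border '')
j=10 s[j]='d': π[10]=0 (border '')
j=11 s[j]='c': π[11]=0 (border '')
j=12 s[j]='d': π[12]=0 (border '')
j=13 s[j]='e': π[13]=1 (border 'e')
j=14 s[j]='e': π[14]=2 (border 'ee')
j=15 s[j]='a': k: 2→1→0; π[15]=0 (border '')
j=16 s[j]='a': π[16]=0 (border '')
j=17 s[j]='d': π[17]=0 (border '')
j=18 s[j]='b': π[18]=0 (border '')
j=19 s[j]='c': π[19]=0 (border '')
j=20 s[j]='d': π[20]=0 (border '')
j=21 s[j]='d': π[21]=0 (border '')
j=22 s[j]='a': π[22]=0 (border '')
j=23 s[j]='e': π[23]=1 (border 'e')
j=24 s[j]='d': k: 1→0; π[24]=0 (border '')
j=25 s[j]='a': π[25]=0 (border '')
j=26 s[j]='c': π[26]=0 (border '')
j=27 s[j]='b': π[27]=0 (border '')
j=28 s[j]='d': π[28]=0 (border '')
j=29 s[j]='c': π[29]=0 (border '')
j=30 s[j]='e': π[30]=1 (border 'e')
j=31 s[j]='b': k: 1→0; π[31]=0 (border '')
j=32 s[j]='c': π[32]=0 (border '')
j=33 s[j]='b': π[33]=0 (border '')
j=34 s[j]='c': π[34]=0 (border '')
j=35 s[j]='b': π[35]=0 (border '')
j=36 s[j]='e': π[36]=1 (border 'e')
j=37 s[j]='b': k: 1→0; π[37]=0 (border '')
j=38 s[j]='a': π[38]=0 (border '')

[0, 1, 2, 0, 0, 0, 0, 0, 1, 0, 0, 0, 0, 1, 2, 0, 0, 0, 0, 0, 0, 0, 0, 1, 0, 0, 0, 0, 0, 0, 1, 0, 0, 0, 0, 0, 1, 0, 0]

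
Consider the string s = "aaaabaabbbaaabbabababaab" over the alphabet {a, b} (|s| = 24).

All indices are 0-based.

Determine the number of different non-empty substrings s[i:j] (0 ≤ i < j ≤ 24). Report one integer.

sorted suffixes:
  #0 SA[0]=0  'aaaabaabbbaaabbabababaab'
  #1 SA[1]=1  'aaabaabbbaaabbabababaab'
  #2 SA[2]=10  'aaabbabababaab'
  #3 SA[3]=21  'aab'
  #4 SA[4]=2  'aabaabbbaaabbabababaab'
  #5 SA[5]=11  'aabbabababaab'
  #6 SA[6]=5  'aabbbaaabbabababaab'
  #7 SA[7]=22  'ab'
  #8 SA[8]=19  'abaab'
  #9 SA[9]=3  'abaabbbaaabbabababaab'
  #10 SA[10]=17  'ababaab'
  #11 SA[11]=15  'abababaab'
  #12 SA[12]=12  'abbabababaab'
  #13 SA[13]=6  'abbbaaabbabababaab'
  #14 SA[14]=23  'b'
  #15 SA[15]=9  'baaabbabababaab'
  #16 SA[16]=20  'baab'
  #17 SA[17]=4  'baabbbaaabbabababaab'
  #18 SA[18]=18  'babaab'
  #19 SA[19]=16  'bababaab'
  #20 SA[20]=14  'babababaab'
  #21 SA[21]=8  'bbaaabbabababaab'
  #22 SA[22]=13  'bbabababaab'
  #23 SA[23]=7  'bbbaaabbabababaab'

SA = [0, 1, 10, 21, 2, 11, 5, 22, 19, 3, 17, 15, 12, 6, 23, 9, 20, 4, 18, 16, 14, 8, 13, 7]
rank  pair      lcp
   1  s[0:],s[1:]  3  'aaa'
   2  s[1:],s[10:]  4  'aaab'
   3  s[10:],s[21:]  2  'aa'
   4  s[21:],s[2:]  3  'aab'
   5  s[2:],s[11:]  3  'aab'
   6  s[11:],s[5:]  4  'aabb'
   7  s[5:],s[22:]  1  'a'
   8  s[22:],s[19:]  2  'ab'
   9  s[19:],s[3:]  5  'abaab'
  10  s[3:],s[17:]  3  'aba'
  11  s[17:],s[15:]  5  'ababa'
  12  s[15:],s[12:]  2  'ab'
  13  s[12:],s[6:]  3  'abb'
  14  s[6:],s[23:]  0  ''
  15  s[23:],s[9:]  1  'b'
  16  s[9:],s[20:]  3  'baa'
  17  s[20:],s[4:]  4  'baab'
  18  s[4:],s[18:]  2  'ba'
  19  s[18:],s[16:]  4  'baba'
  20  s[16:],s[14:]  6  'bababa'
  21  s[14:],s[8:]  1  'b'
  22  s[8:],s[13:]  3  'bba'
  23  s[13:],s[7:]  2  'bb'

n(n+1)/2 = 24·25/2 = 300
Σ LCP = 0 + 3 + 4 + 2 + 3 + 3 + 4 + 1 + 2 + 5 + 3 + 5 + 2 + 3 + 0 + 1 + 3 + 4 + 2 + 4 + 6 + 1 + 3 + 2 = 66
distinct = 300 − 66 = 234

234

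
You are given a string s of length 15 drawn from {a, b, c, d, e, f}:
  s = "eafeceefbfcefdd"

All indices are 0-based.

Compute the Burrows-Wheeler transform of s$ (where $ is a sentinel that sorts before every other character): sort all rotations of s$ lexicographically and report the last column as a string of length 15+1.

defefdf$fcecebea

rank  rotation          last
    0  $eafeceefbfcefdd  d
    1  afeceefbfcefdd$e  e
    2  bfcefdd$eafeceef  f
    3  ceefbfcefdd$eafe  e
    4  cefdd$eafeceefbf  f
    5  d$eafeceefbfcefd  d
    6  dd$eafeceefbfcef  f
    7  eafeceefbfcefdd$  $
    8  eceefbfcefdd$eaf  f
    9  eefbfcefdd$eafec  c
   10  efbfcefdd$eafece  e
   11  efdd$eafeceefbfc  c
   12  fbfcefdd$eafecee  e
   13  fcefdd$eafeceefb  b
   14  fdd$eafeceefbfce  e
   15  feceefbfcefdd$ea  a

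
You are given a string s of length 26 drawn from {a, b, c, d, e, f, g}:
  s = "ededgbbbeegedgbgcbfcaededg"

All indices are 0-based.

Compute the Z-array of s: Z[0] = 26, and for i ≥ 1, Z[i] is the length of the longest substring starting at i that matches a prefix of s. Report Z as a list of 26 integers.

[26, 0, 2, 0, 0, 0, 0, 0, 1, 1, 0, 2, 0, 0, 0, 0, 0, 0, 0, 0, 0, 5, 0, 2, 0, 0]

Z[0]=26
i=1: i≥r, start 0; Z[1]=0
i=2: i≥r, start 0; Z[2]=2 scan→box=[2,4)
i=3: min(r-i=1, Z[1]=0)=0; Z[3]=0
i=4: i≥r, start 0; Z[4]=0
i=5: i≥r, start 0; Z[5]=0
i=6: i≥r, start 0; Z[6]=0
i=7: i≥r, start 0; Z[7]=0
i=8: i≥r, start 0; Z[8]=1 scan→box=[8,9)
i=9: i≥r, start 0; Z[9]=1 scan→box=[9,10)
i=10: i≥r, start 0; Z[10]=0
i=11: i≥r, start 0; Z[11]=2 scan→box=[11,13)
i=12: min(r-i=1, Z[1]=0)=0; Z[12]=0
i=13: i≥r, start 0; Z[13]=0
i=14: i≥r, start 0; Z[14]=0
i=15: i≥r, start 0; Z[15]=0
i=16: i≥r, start 0; Z[16]=0
i=17: i≥r, start 0; Z[17]=0
i=18: i≥r, start 0; Z[18]=0
i=19: i≥r, start 0; Z[19]=0
i=20: i≥r, start 0; Z[20]=0
i=21: i≥r, start 0; Z[21]=5 scan→box=[21,26)
i=22: min(r-i=4, Z[1]=0)=0; Z[22]=0
i=23: min(r-i=3, Z[2]=2)=2; Z[23]=2
i=24: min(r-i=2, Z[3]=0)=0; Z[24]=0
i=25: min(r-i=1, Z[4]=0)=0; Z[25]=0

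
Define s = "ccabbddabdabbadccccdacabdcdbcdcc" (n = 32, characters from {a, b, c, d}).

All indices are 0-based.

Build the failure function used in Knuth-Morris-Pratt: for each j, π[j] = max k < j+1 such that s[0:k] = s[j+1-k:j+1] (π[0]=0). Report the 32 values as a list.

π[0] = 0
j=1 s[j]='c': π[1]=1 (border 'c')
j=2 s[j]='a': k: 1→0; π[2]=0 (border '')
j=3 s[j]='b': π[3]=0 (border '')
j=4 s[j]='b': π[4]=0 (border '')
j=5 s[j]='d': π[5]=0 (border '')
j=6 s[j]='d': π[6]=0 (border '')
j=7 s[j]='a': π[7]=0 (border '')
j=8 s[j]='b': π[8]=0 (border '')
j=9 s[j]='d': π[9]=0 (border '')
j=10 s[j]='a': π[10]=0 (border '')
j=11 s[j]='b': π[11]=0 (border '')
j=12 s[j]='b': π[12]=0 (border '')
j=13 s[j]='a': π[13]=0 (border '')
j=14 s[j]='d': π[14]=0 (border '')
j=15 s[j]='c': π[15]=1 (border 'c')
j=16 s[j]='c': π[16]=2 (border 'cc')
j=17 s[j]='c': k: 2→1; π[17]=2 (border 'cc')
j=18 s[j]='c': k: 2→1; π[18]=2 (border 'cc')
j=19 s[j]='d': k: 2→1→0; π[19]=0 (border '')
j=20 s[j]='a': π[20]=0 (border '')
j=21 s[j]='c': π[21]=1 (border 'c')
j=22 s[j]='a': k: 1→0; π[22]=0 (border '')
j=23 s[j]='b': π[23]=0 (border '')
j=24 s[j]='d': π[24]=0 (border '')
j=25 s[j]='c': π[25]=1 (border 'c')
j=26 s[j]='d': k: 1→0; π[26]=0 (border '')
j=27 s[j]='b': π[27]=0 (border '')
j=28 s[j]='c': π[28]=1 (border 'c')
j=29 s[j]='d': k: 1→0; π[29]=0 (border '')
j=30 s[j]='c': π[30]=1 (border 'c')
j=31 s[j]='c': π[31]=2 (border 'cc')

[0, 1, 0, 0, 0, 0, 0, 0, 0, 0, 0, 0, 0, 0, 0, 1, 2, 2, 2, 0, 0, 1, 0, 0, 0, 1, 0, 0, 1, 0, 1, 2]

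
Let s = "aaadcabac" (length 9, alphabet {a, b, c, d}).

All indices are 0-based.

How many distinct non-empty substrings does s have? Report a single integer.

39

sorted suffixes:
  #0 SA[0]=0  'aaadcabac'
  #1 SA[1]=1  'aadcabac'
  #2 SA[2]=5  'abac'
  #3 SA[3]=7  'ac'
  #4 SA[4]=2  'adcabac'
  #5 SA[5]=6  'bac'
  #6 SA[6]=8  'c'
  #7 SA[7]=4  'cabac'
  #8 SA[8]=3  'dcabac'

SA = [0, 1, 5, 7, 2, 6, 8, 4, 3]
[i] adj suffixes → lcp
  [1] 0/1 → 2 ('aa')
  [2] 1/5 → 1 ('a')
  [3] 5/7 → 1 ('a')
  [4] 7/2 → 1 ('a')
  [5] 2/6 → 0 ('')
  [6] 6/8 → 0 ('')
  [7] 8/4 → 1 ('c')
  [8] 4/3 → 0 ('')

n(n+1)/2 = 9·10/2 = 45
Σ LCP = 0 + 2 + 1 + 1 + 1 + 0 + 0 + 1 + 0 = 6
distinct = 45 − 6 = 39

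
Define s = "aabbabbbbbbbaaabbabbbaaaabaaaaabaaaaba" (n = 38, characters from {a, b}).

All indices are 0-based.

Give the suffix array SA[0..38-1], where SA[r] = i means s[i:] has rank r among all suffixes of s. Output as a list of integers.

sorted suffixes:
  #0 SA[0]=37  'a'
  #1 SA[1]=26  'aaaaabaaaaba'
  #2 SA[2]=32  'aaaaba'
  #3 SA[3]=21  'aaaabaaaaabaaaaba'
  #4 SA[4]=27  'aaaabaaaaba'
  #5 SA[5]=33  'aaaba'
  #6 SA[6]=22  'aaabaaaaabaaaaba'
  #7 SA[7]=28  'aaabaaaaba'
  #8 SA[8]=12  'aaabbabbbaaaabaaaaabaaaaba'
  #9 SA[9]=34  'aaba'
  #10 SA[10]=23  'aabaaaaabaaaaba'
  #11 SA[11]=29  'aabaaaaba'
  #12 SA[12]=13  'aabbabbbaaaabaaaaabaaaaba'
  #13 SA[13]=0  'aabbabbbbbbbaaabbabbbaaaabaaaaabaaaaba'
  #14 SA[14]=35  'aba'
  #15 SA[15]=24  'abaaaaabaaaaba'
  #16 SA[16]=30  'abaaaaba'
  #17 SA[17]=14  'abbabbbaaaabaaaaabaaaaba'
  #18 SA[18]=1  'abbabbbbbbbaaabbabbbaaaabaaaaabaaaaba'
  #19 SA[19]=17  'abbbaaaabaaaaabaaaaba'
  #20 SA[20]=4  'abbbbbbbaaabbabbbaaaabaaaaabaaaaba'
  #21 SA[21]=36  'ba'
  #22 SA[22]=25  'baaaaabaaaaba'
  #23 SA[23]=31  'baaaaba'
  #24 SA[24]=20  'baaaabaaaaabaaaaba'
  #25 SA[25]=11  'baaabbabbbaaaabaaaaabaaaaba'
  #26 SA[26]=16  'babbbaaaabaaaaabaaaaba'
  #27 SA[27]=3  'babbbbbbbaaabbabbbaaaabaaaaabaaaaba'
  #28 SA[28]=19  'bbaaaabaaaaabaaaaba'
  #29 SA[29]=10  'bbaaabbabbbaaaabaaaaabaaaaba'
  #30 SA[30]=15  'bbabbbaaaabaaaaabaaaaba'
  #31 SA[31]=2  'bbabbbbbbbaaabbabbbaaaabaaaaabaaaaba'
  #32 SA[32]=18  'bbbaaaabaaaaabaaaaba'
  #33 SA[33]=9  'bbbaaabbabbbaaaabaaaaabaaaaba'
  #34 SA[34]=8  'bbbbaaabbabbbaaaabaaaaabaaaaba'
  #35 SA[35]=7  'bbbbbaaabbabbbaaaabaaaaabaaaaba'
  #36 SA[36]=6  'bbbbbbaaabbabbbaaaabaaaaabaaaaba'
  #37 SA[37]=5  'bbbbbbbaaabbabbbaaaabaaaaabaaaaba'

[37, 26, 32, 21, 27, 33, 22, 28, 12, 34, 23, 29, 13, 0, 35, 24, 30, 14, 1, 17, 4, 36, 25, 31, 20, 11, 16, 3, 19, 10, 15, 2, 18, 9, 8, 7, 6, 5]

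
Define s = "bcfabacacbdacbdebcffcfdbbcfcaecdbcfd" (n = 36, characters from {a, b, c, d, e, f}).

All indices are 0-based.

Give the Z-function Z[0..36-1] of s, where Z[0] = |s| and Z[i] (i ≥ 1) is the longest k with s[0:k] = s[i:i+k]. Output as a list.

[36, 0, 0, 0, 1, 0, 0, 0, 0, 1, 0, 0, 0, 1, 0, 0, 3, 0, 0, 0, 0, 0, 0, 1, 3, 0, 0, 0, 0, 0, 0, 0, 3, 0, 0, 0]

Z[0]=36
i=1: outside box; Z[1]=0
i=2: outside box; Z[2]=0
i=3: outside box; Z[3]=0
i=4: outside box; Z[4]=1 extend→box=[4,5)
i=5: outside box; Z[5]=0
i=6: outside box; Z[6]=0
i=7: outside box; Z[7]=0
i=8: outside box; Z[8]=0
i=9: outside box; Z[9]=1 extend→box=[9,10)
i=10: outside box; Z[10]=0
i=11: outside box; Z[11]=0
i=12: outside box; Z[12]=0
i=13: outside box; Z[13]=1 extend→box=[13,14)
i=14: outside box; Z[14]=0
i=15: outside box; Z[15]=0
i=16: outside box; Z[16]=3 extend→box=[16,19)
i=17: min(r-i=2, Z[1]=0)=0; Z[17]=0
i=18: min(r-i=1, Z[2]=0)=0; Z[18]=0
i=19: outside box; Z[19]=0
i=20: outside box; Z[20]=0
i=21: outside box; Z[21]=0
i=22: outside box; Z[22]=0
i=23: outside box; Z[23]=1 extend→box=[23,24)
i=24: outside box; Z[24]=3 extend→box=[24,27)
i=25: min(r-i=2, Z[1]=0)=0; Z[25]=0
i=26: min(r-i=1, Z[2]=0)=0; Z[26]=0
i=27: outside box; Z[27]=0
i=28: outside box; Z[28]=0
i=29: outside box; Z[29]=0
i=30: outside box; Z[30]=0
i=31: outside box; Z[31]=0
i=32: outside box; Z[32]=3 extend→box=[32,35)
i=33: min(r-i=2, Z[1]=0)=0; Z[33]=0
i=34: min(r-i=1, Z[2]=0)=0; Z[34]=0
i=35: outside box; Z[35]=0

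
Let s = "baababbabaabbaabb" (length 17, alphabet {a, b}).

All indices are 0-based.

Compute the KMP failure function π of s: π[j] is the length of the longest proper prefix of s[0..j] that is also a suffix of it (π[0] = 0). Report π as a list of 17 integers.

π[0] = 0
j=1 s[j]='a': π[1]=0 (border '')
j=2 s[j]='a': π[2]=0 (border '')
j=3 s[j]='b': π[3]=1 (border 'b')
j=4 s[j]='a': π[4]=2 (border 'ba')
j=5 s[j]='b': k: 2→0; π[5]=1 (border 'b')
j=6 s[j]='b': k: 1→0; π[6]=1 (border 'b')
j=7 s[j]='a': π[7]=2 (border 'ba')
j=8 s[j]='b': k: 2→0; π[8]=1 (border 'b')
j=9 s[j]='a': π[9]=2 (border 'ba')
j=10 s[j]='a': π[10]=3 (border 'baa')
j=11 s[j]='b': π[11]=4 (border 'baab')
j=12 s[j]='b': k: 4→1→0; π[12]=1 (border 'b')
j=13 s[j]='a': π[13]=2 (border 'ba')
j=14 s[j]='a': π[14]=3 (border 'baa')
j=15 s[j]='b': π[15]=4 (border 'baab')
j=16 s[j]='b': k: 4→1→0; π[16]=1 (border 'b')

[0, 0, 0, 1, 2, 1, 1, 2, 1, 2, 3, 4, 1, 2, 3, 4, 1]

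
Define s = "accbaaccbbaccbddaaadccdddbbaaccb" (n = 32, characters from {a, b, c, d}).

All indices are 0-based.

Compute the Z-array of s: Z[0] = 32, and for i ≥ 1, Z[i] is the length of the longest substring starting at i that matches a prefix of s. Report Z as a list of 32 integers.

Z[0]=32
i=1: outside box; Z[1]=0
i=2: outside box; Z[2]=0
i=3: outside box; Z[3]=0
i=4: outside box; Z[4]=1 grow→box=[4,5)
i=5: outside box; Z[5]=4 grow→box=[5,9)
i=6: min(r-i=3, Z[1]=0)=0; Z[6]=0
i=7: min(r-i=2, Z[2]=0)=0; Z[7]=0
i=8: min(r-i=1, Z[3]=0)=0; Z[8]=0
i=9: outside box; Z[9]=0
i=10: outside box; Z[10]=4 grow→box=[10,14)
i=11: min(r-i=3, Z[1]=0)=0; Z[11]=0
i=12: min(r-i=2, Z[2]=0)=0; Z[12]=0
i=13: min(r-i=1, Z[3]=0)=0; Z[13]=0
i=14: outside box; Z[14]=0
i=15: outside box; Z[15]=0
i=16: outside box; Z[16]=1 grow→box=[16,17)
i=17: outside box; Z[17]=1 grow→box=[17,18)
i=18: outside box; Z[18]=1 grow→box=[18,19)
i=19: outside box; Z[19]=0
i=20: outside box; Z[20]=0
i=21: outside box; Z[21]=0
i=22: outside box; Z[22]=0
i=23: outside box; Z[23]=0
i=24: outside box; Z[24]=0
i=25: outside box; Z[25]=0
i=26: outside box; Z[26]=0
i=27: outside box; Z[27]=1 grow→box=[27,28)
i=28: outside box; Z[28]=4 grow→box=[28,32)
i=29: min(r-i=3, Z[1]=0)=0; Z[29]=0
i=30: min(r-i=2, Z[2]=0)=0; Z[30]=0
i=31: min(r-i=1, Z[3]=0)=0; Z[31]=0

[32, 0, 0, 0, 1, 4, 0, 0, 0, 0, 4, 0, 0, 0, 0, 0, 1, 1, 1, 0, 0, 0, 0, 0, 0, 0, 0, 1, 4, 0, 0, 0]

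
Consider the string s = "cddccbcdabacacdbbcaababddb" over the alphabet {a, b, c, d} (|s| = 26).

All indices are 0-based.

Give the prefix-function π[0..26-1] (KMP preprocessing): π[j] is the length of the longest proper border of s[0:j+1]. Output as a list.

π[0] = 0
j=1 s[j]='d': π[1]=0 (border '')
j=2 s[j]='d': π[2]=0 (border '')
j=3 s[j]='c': π[3]=1 (border 'c')
j=4 s[j]='c': k: 1→0; π[4]=1 (border 'c')
j=5 s[j]='b': k: 1→0; π[5]=0 (border '')
j=6 s[j]='c': π[6]=1 (border 'c')
j=7 s[j]='d': π[7]=2 (border 'cd')
j=8 s[j]='a': k: 2→0; π[8]=0 (border '')
j=9 s[j]='b': π[9]=0 (border '')
j=10 s[j]='a': π[10]=0 (border '')
j=11 s[j]='c': π[11]=1 (border 'c')
j=12 s[j]='a': k: 1→0; π[12]=0 (border '')
j=13 s[j]='c': π[13]=1 (border 'c')
j=14 s[j]='d': π[14]=2 (border 'cd')
j=15 s[j]='b': k: 2→0; π[15]=0 (border '')
j=16 s[j]='b': π[16]=0 (border '')
j=17 s[j]='c': π[17]=1 (border 'c')
j=18 s[j]='a': k: 1→0; π[18]=0 (border '')
j=19 s[j]='a': π[19]=0 (border '')
j=20 s[j]='b': π[20]=0 (border '')
j=21 s[j]='a': π[21]=0 (border '')
j=22 s[j]='b': π[22]=0 (border '')
j=23 s[j]='d': π[23]=0 (border '')
j=24 s[j]='d': π[24]=0 (border '')
j=25 s[j]='b': π[25]=0 (border '')

[0, 0, 0, 1, 1, 0, 1, 2, 0, 0, 0, 1, 0, 1, 2, 0, 0, 1, 0, 0, 0, 0, 0, 0, 0, 0]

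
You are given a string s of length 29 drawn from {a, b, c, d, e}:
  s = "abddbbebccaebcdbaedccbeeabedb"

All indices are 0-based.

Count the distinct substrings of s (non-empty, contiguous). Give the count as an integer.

rank→(start, suffix):
  0 → (0, 'abddbbebccaebcdbaedccbeeabedb')
  1 → (24, 'abedb')
  2 → (10, 'aebcdbaedccbeeabedb')
  3 → (16, 'aedccbeeabedb')
  4 → (28, 'b')
  5 → (15, 'baedccbeeabedb')
  6 → (4, 'bbebccaebcdbaedccbeeabedb')
  7 → (7, 'bccaebcdbaedccbeeabedb')
  8 → (12, 'bcdbaedccbeeabedb')
  9 → (1, 'bddbbebccaebcdbaedccbeeabedb')
  10 → (5, 'bebccaebcdbaedccbeeabedb')
  11 → (25, 'bedb')
  12 → (21, 'beeabedb')
  13 → (9, 'caebcdbaedccbeeabedb')
  14 → (20, 'cbeeabedb')
  15 → (8, 'ccaebcdbaedccbeeabedb')
  16 → (19, 'ccbeeabedb')
  17 → (13, 'cdbaedccbeeabedb')
  18 → (27, 'db')
  19 → (14, 'dbaedccbeeabedb')
  20 → (3, 'dbbebccaebcdbaedccbeeabedb')
  21 → (18, 'dccbeeabedb')
  22 → (2, 'ddbbebccaebcdbaedccbeeabedb')
  23 → (23, 'eabedb')
  24 → (6, 'ebccaebcdbaedccbeeabedb')
  25 → (11, 'ebcdbaedccbeeabedb')
  26 → (26, 'edb')
  27 → (17, 'edccbeeabedb')
  28 → (22, 'eeabedb')

SA = [0, 24, 10, 16, 28, 15, 4, 7, 12, 1, 5, 25, 21, 9, 20, 8, 19, 13, 27, 14, 3, 18, 2, 23, 6, 11, 26, 17, 22]
i: (SA[i-1],SA[i]) lcp shared
  1: (0,24) 2 'ab'
  2: (24,10) 1 'a'
  3: (10,16) 2 'ae'
  4: (16,28) 0 ''
  5: (28,15) 1 'b'
  6: (15,4) 1 'b'
  7: (4,7) 1 'b'
  8: (7,12) 2 'bc'
  9: (12,1) 1 'b'
  10: (1,5) 1 'b'
  11: (5,25) 2 'be'
  12: (25,21) 2 'be'
  13: (21,9) 0 ''
  14: (9,20) 1 'c'
  15: (20,8) 1 'c'
  16: (8,19) 2 'cc'
  17: (19,13) 1 'c'
  18: (13,27) 0 ''
  19: (27,14) 2 'db'
  20: (14,3) 2 'db'
  21: (3,18) 1 'd'
  22: (18,2) 1 'd'
  23: (2,23) 0 ''
  24: (23,6) 1 'e'
  25: (6,11) 3 'ebc'
  26: (11,26) 1 'e'
  27: (26,17) 2 'ed'
  28: (17,22) 1 'e'

n(n+1)/2 = 29·30/2 = 435
Σ LCP = 0 + 2 + 1 + 2 + 0 + 1 + 1 + 1 + 2 + 1 + 1 + 2 + 2 + 0 + 1 + 1 + 2 + 1 + 0 + 2 + 2 + 1 + 1 + 0 + 1 + 3 + 1 + 2 + 1 = 35
distinct = 435 − 35 = 400

400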